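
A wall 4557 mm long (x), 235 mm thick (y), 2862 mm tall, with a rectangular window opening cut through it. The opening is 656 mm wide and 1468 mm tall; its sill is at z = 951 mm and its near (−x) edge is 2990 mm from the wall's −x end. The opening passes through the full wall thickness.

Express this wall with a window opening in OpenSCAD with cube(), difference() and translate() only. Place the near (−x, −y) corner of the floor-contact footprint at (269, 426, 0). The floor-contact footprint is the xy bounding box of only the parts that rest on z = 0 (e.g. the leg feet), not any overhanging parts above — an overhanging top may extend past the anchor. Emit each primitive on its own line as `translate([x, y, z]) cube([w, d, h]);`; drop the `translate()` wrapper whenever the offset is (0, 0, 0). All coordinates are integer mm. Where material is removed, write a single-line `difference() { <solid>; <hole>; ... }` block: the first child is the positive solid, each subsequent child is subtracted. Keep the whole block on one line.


difference() { translate([269, 426, 0]) cube([4557, 235, 2862]); translate([3259, 426, 951]) cube([656, 235, 1468]); }


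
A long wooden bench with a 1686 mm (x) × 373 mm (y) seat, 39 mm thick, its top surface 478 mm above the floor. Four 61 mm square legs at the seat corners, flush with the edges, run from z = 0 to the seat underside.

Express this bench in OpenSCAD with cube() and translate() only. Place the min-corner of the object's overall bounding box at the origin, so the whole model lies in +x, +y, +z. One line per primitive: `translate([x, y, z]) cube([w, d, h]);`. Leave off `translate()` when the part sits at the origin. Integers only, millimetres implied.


// leg_h = 478 − 39 = 439
translate([0, 0, 439]) cube([1686, 373, 39]);
cube([61, 61, 439]);
translate([0, 312, 0]) cube([61, 61, 439]);
translate([1625, 0, 0]) cube([61, 61, 439]);
translate([1625, 312, 0]) cube([61, 61, 439]);


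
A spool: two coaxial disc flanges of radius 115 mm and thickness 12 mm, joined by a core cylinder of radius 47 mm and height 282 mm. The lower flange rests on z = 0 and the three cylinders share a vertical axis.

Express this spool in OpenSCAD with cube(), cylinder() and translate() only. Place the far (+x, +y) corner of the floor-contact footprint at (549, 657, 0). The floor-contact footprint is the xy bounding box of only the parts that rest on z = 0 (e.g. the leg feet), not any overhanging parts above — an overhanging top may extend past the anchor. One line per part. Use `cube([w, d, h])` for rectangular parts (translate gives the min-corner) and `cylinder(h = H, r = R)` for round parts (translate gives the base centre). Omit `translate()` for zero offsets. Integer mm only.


translate([434, 542, 0]) cylinder(h = 12, r = 115);
translate([434, 542, 12]) cylinder(h = 282, r = 47);
translate([434, 542, 294]) cylinder(h = 12, r = 115);


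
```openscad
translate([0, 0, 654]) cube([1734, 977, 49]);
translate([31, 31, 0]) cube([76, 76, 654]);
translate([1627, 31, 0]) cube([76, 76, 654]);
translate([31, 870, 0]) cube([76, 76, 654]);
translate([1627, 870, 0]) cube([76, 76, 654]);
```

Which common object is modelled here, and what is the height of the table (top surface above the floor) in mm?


A table. The table height is 703 mm.

A 1734×977×49 slab sits at z = 654 on four 76 mm square posts — a table. The top surface is at 654 + 49 = 703 mm.


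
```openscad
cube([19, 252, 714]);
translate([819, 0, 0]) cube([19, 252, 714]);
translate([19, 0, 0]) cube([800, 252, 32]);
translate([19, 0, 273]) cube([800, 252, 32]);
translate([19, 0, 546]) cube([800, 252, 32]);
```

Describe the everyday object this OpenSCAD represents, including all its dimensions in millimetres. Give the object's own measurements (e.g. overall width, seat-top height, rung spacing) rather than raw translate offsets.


An open bookshelf. Two side panels, each 19 mm thick, 252 mm deep and 714 mm tall, stand 838 mm apart (outside-to-outside). Between them sit 3 shelves, each 32 mm thick and 252 mm deep, spanning the full gap between the sides. The bottom shelf rests on the floor (its underside at z = 0) and the clear gap between one shelf's top and the next shelf's underside is 241 mm.


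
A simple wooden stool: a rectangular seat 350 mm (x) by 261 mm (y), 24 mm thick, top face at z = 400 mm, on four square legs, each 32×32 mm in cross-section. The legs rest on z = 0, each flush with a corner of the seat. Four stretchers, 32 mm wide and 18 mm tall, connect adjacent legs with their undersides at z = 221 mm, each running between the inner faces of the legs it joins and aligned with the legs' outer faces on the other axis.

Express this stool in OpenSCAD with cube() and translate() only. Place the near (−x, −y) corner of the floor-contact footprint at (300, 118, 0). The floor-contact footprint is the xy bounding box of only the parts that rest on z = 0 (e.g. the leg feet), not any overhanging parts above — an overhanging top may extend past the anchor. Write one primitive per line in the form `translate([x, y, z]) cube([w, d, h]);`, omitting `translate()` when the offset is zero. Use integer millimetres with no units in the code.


translate([300, 118, 376]) cube([350, 261, 24]);
translate([300, 118, 0]) cube([32, 32, 376]);
translate([618, 118, 0]) cube([32, 32, 376]);
translate([300, 347, 0]) cube([32, 32, 376]);
translate([618, 347, 0]) cube([32, 32, 376]);
translate([332, 118, 221]) cube([286, 32, 18]);
translate([332, 347, 221]) cube([286, 32, 18]);
translate([300, 150, 221]) cube([32, 197, 18]);
translate([618, 150, 221]) cube([32, 197, 18]);


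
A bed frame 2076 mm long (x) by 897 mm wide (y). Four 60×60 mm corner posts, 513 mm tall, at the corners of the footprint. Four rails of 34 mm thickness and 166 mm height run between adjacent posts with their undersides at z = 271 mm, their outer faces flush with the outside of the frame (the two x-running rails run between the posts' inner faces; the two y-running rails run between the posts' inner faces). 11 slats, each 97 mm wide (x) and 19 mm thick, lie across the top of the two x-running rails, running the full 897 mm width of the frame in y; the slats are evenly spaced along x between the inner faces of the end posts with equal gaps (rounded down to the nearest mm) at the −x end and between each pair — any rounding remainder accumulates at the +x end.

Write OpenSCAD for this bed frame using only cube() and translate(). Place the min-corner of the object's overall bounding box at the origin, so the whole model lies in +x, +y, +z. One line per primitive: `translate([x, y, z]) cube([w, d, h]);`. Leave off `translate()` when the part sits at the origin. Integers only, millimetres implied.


cube([60, 60, 513]);
translate([0, 837, 0]) cube([60, 60, 513]);
translate([2016, 0, 0]) cube([60, 60, 513]);
translate([2016, 837, 0]) cube([60, 60, 513]);
translate([60, 0, 271]) cube([1956, 34, 166]);
translate([60, 863, 271]) cube([1956, 34, 166]);
translate([0, 60, 271]) cube([34, 777, 166]);
translate([2042, 60, 271]) cube([34, 777, 166]);
translate([134, 0, 437]) cube([97, 897, 19]);
translate([305, 0, 437]) cube([97, 897, 19]);
translate([476, 0, 437]) cube([97, 897, 19]);
translate([647, 0, 437]) cube([97, 897, 19]);
translate([818, 0, 437]) cube([97, 897, 19]);
translate([989, 0, 437]) cube([97, 897, 19]);
translate([1160, 0, 437]) cube([97, 897, 19]);
translate([1331, 0, 437]) cube([97, 897, 19]);
translate([1502, 0, 437]) cube([97, 897, 19]);
translate([1673, 0, 437]) cube([97, 897, 19]);
translate([1844, 0, 437]) cube([97, 897, 19]);


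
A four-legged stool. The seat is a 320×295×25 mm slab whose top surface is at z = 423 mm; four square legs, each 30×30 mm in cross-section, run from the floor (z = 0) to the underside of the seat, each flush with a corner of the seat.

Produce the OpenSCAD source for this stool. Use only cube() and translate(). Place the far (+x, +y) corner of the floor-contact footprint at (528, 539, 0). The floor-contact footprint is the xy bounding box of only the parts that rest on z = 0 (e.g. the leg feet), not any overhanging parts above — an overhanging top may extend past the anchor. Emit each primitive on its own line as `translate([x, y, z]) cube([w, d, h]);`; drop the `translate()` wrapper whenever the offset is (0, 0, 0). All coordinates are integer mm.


// leg_h = 423 - 25 = 398
translate([208, 244, 398]) cube([320, 295, 25]);
translate([208, 244, 0]) cube([30, 30, 398]);
translate([498, 244, 0]) cube([30, 30, 398]);
translate([208, 509, 0]) cube([30, 30, 398]);
translate([498, 509, 0]) cube([30, 30, 398]);


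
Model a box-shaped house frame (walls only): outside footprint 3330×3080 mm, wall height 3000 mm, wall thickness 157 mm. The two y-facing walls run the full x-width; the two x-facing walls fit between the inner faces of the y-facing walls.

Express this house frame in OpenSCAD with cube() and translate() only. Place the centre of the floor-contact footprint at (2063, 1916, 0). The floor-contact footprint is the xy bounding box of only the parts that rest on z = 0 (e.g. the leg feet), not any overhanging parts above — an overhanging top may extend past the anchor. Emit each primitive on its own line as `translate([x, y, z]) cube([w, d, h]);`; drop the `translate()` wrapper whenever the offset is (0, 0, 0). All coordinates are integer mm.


translate([398, 376, 0]) cube([3330, 157, 3000]);
translate([398, 3299, 0]) cube([3330, 157, 3000]);
translate([398, 533, 0]) cube([157, 2766, 3000]);
translate([3571, 533, 0]) cube([157, 2766, 3000]);


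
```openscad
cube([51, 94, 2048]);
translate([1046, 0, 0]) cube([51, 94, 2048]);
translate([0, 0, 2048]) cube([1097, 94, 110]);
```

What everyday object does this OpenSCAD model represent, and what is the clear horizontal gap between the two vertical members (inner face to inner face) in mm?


A door frame. The clear opening width is 995 mm.

Two 2048 mm tall posts with a header on top — a door frame. The left jamb is 51 mm wide at x = 0; the right jamb starts at x = 1046. The clear opening is 1046 − 51 = 995 mm.


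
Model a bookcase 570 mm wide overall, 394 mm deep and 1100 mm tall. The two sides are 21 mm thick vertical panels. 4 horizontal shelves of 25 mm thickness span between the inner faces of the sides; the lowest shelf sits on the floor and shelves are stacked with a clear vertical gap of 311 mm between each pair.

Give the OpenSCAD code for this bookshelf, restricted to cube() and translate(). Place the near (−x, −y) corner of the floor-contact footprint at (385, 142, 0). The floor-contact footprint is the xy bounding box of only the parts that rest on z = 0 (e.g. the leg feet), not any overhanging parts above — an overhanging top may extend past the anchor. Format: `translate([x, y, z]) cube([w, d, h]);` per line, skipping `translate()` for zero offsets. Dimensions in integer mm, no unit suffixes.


translate([385, 142, 0]) cube([21, 394, 1100]);
translate([934, 142, 0]) cube([21, 394, 1100]);
translate([406, 142, 0]) cube([528, 394, 25]);
translate([406, 142, 336]) cube([528, 394, 25]);
translate([406, 142, 672]) cube([528, 394, 25]);
translate([406, 142, 1008]) cube([528, 394, 25]);


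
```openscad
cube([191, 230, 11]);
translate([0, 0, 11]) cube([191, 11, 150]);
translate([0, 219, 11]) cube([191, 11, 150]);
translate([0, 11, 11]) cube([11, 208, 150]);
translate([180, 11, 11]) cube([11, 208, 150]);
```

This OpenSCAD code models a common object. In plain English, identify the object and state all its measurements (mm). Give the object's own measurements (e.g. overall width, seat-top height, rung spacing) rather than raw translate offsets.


An open-topped rectangular box: outside dimensions 191×230×161 mm, with a uniform wall and base thickness of 11 mm. The base is a full 191×230 slab on the floor; four walls sit on top of the base. The front and back walls (the −y and +y sides) span the full width; the two side walls fit between them.


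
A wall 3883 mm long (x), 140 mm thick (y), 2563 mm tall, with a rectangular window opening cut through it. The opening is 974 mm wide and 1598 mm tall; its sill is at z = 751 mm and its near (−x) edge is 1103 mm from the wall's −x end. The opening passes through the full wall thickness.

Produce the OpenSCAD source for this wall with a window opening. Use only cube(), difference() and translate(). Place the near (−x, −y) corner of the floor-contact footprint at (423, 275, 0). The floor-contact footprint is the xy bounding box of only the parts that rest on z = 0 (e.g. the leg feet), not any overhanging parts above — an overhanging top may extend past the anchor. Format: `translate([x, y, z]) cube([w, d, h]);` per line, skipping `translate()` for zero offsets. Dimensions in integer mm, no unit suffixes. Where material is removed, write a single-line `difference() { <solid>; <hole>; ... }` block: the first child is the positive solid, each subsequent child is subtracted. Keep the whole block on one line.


difference() { translate([423, 275, 0]) cube([3883, 140, 2563]); translate([1526, 275, 751]) cube([974, 140, 1598]); }


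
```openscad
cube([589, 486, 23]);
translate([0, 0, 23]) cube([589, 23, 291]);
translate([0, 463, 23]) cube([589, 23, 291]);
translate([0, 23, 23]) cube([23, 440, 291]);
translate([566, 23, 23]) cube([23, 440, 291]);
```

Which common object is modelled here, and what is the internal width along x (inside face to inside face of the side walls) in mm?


An open box. The internal width is 543 mm.

A 589×486 base slab with four walls standing on it — an open box. The base is 589 mm wide and the walls are 23 mm thick, so the internal width is 589 − 2 × 23 = 543 mm.


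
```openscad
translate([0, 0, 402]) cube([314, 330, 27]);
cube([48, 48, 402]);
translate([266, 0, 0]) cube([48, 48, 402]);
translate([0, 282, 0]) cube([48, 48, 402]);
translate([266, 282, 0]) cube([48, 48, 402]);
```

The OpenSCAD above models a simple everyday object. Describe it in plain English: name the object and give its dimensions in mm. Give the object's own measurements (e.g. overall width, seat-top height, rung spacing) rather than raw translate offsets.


A simple wooden stool: a rectangular seat 314 mm (x) by 330 mm (y), 27 mm thick, top face at z = 429 mm, on four square legs, each 48×48 mm in cross-section. The legs rest on z = 0, each flush with a corner of the seat.


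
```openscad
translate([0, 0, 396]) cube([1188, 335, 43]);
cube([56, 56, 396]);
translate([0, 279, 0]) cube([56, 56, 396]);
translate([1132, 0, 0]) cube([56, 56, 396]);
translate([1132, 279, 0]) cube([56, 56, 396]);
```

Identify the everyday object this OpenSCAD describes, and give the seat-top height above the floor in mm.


A bench. The seat-top height is 439 mm.

A long slab on four corner posts — a bench. The slab sits at z = 396 with thickness 43, so the top is 396 + 43 = 439 mm.


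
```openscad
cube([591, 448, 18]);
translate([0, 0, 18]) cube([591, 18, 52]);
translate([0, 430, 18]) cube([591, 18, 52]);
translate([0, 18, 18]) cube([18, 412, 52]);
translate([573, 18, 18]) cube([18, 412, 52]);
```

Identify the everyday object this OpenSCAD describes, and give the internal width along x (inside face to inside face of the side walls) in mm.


An open box. The internal width is 555 mm.

A 591×448 base slab with four walls standing on it — an open box. The base is 591 mm wide and the walls are 18 mm thick, so the internal width is 591 − 2 × 18 = 555 mm.


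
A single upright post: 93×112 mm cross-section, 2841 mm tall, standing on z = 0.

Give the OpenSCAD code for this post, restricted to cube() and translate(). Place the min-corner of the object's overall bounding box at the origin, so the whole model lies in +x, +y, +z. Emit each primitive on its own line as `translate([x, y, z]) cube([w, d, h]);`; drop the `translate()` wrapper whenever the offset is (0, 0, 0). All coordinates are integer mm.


cube([93, 112, 2841]);


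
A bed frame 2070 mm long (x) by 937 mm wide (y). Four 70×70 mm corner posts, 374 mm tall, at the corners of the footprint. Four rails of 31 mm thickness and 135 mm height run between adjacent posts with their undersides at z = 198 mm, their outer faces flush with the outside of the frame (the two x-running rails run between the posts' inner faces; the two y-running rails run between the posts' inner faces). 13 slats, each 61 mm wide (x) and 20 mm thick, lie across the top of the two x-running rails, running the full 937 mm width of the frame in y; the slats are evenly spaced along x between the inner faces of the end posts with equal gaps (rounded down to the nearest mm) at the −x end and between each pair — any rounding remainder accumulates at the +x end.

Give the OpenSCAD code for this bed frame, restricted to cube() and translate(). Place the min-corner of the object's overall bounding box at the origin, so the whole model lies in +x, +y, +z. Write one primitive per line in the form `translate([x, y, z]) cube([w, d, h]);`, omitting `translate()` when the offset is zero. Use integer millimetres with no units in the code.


cube([70, 70, 374]);
translate([0, 867, 0]) cube([70, 70, 374]);
translate([2000, 0, 0]) cube([70, 70, 374]);
translate([2000, 867, 0]) cube([70, 70, 374]);
translate([70, 0, 198]) cube([1930, 31, 135]);
translate([70, 906, 198]) cube([1930, 31, 135]);
translate([0, 70, 198]) cube([31, 797, 135]);
translate([2039, 70, 198]) cube([31, 797, 135]);
translate([151, 0, 333]) cube([61, 937, 20]);
translate([293, 0, 333]) cube([61, 937, 20]);
translate([435, 0, 333]) cube([61, 937, 20]);
translate([577, 0, 333]) cube([61, 937, 20]);
translate([719, 0, 333]) cube([61, 937, 20]);
translate([861, 0, 333]) cube([61, 937, 20]);
translate([1003, 0, 333]) cube([61, 937, 20]);
translate([1145, 0, 333]) cube([61, 937, 20]);
translate([1287, 0, 333]) cube([61, 937, 20]);
translate([1429, 0, 333]) cube([61, 937, 20]);
translate([1571, 0, 333]) cube([61, 937, 20]);
translate([1713, 0, 333]) cube([61, 937, 20]);
translate([1855, 0, 333]) cube([61, 937, 20]);


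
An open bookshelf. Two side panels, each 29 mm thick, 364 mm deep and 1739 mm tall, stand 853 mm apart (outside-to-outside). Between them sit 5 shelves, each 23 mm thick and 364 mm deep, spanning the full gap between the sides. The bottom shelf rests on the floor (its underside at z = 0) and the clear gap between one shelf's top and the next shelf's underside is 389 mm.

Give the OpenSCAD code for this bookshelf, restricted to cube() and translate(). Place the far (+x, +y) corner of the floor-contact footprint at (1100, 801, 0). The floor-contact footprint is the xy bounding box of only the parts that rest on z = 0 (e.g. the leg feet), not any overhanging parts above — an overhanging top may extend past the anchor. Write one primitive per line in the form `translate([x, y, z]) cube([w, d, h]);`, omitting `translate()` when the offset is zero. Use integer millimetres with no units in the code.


translate([247, 437, 0]) cube([29, 364, 1739]);
translate([1071, 437, 0]) cube([29, 364, 1739]);
translate([276, 437, 0]) cube([795, 364, 23]);
translate([276, 437, 412]) cube([795, 364, 23]);
translate([276, 437, 824]) cube([795, 364, 23]);
translate([276, 437, 1236]) cube([795, 364, 23]);
translate([276, 437, 1648]) cube([795, 364, 23]);


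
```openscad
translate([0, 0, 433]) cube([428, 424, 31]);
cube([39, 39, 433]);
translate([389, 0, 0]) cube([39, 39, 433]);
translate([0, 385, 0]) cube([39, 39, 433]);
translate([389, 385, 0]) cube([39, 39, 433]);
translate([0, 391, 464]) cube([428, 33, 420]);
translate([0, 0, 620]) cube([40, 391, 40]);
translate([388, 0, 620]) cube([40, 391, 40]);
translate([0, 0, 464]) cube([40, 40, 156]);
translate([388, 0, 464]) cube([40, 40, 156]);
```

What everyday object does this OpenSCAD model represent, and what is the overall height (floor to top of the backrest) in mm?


A chair. The overall height is 884 mm.

A slab on four corner posts with a tall panel at the back — a chair. The seat slab sits at z = 433 with thickness 31, and the 420 mm backrest starts at the seat top, so the overall height is 433 + 31 + 420 = 884 mm.


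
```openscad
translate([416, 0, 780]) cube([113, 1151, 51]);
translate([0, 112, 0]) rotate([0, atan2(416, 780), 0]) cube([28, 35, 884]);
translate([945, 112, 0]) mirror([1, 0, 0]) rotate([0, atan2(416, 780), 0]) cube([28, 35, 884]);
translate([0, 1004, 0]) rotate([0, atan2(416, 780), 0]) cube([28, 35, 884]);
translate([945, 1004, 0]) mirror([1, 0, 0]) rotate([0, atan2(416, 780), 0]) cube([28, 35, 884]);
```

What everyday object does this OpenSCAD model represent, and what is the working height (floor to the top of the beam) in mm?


A sawhorse. The overall height is 831 mm.

A beam across two mirrored pairs of raked legs — a sawhorse. The beam's underside is at z = 780 (matching the legs' vertical rise in atan2(416, 780)) and the beam is 51 mm tall, so its top is at 780 + 51 = 831 mm. The raked legs top out at the beam's underside, so that is the highest point.


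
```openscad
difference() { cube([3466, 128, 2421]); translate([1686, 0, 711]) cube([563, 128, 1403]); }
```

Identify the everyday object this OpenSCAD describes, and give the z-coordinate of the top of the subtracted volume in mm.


A wall with a window opening. The window head height is 2114 mm.

A wall with a rectangular opening subtracted — a window. Sill at z = 711, opening 1403 mm tall, so the head is at 711 + 1403 = 2114 mm.


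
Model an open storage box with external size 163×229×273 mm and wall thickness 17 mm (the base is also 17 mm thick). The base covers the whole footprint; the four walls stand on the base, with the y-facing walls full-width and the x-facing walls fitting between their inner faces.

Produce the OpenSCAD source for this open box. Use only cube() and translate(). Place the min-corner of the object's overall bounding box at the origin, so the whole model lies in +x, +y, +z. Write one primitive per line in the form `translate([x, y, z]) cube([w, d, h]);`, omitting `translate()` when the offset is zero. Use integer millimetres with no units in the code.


cube([163, 229, 17]);
translate([0, 0, 17]) cube([163, 17, 256]);
translate([0, 212, 17]) cube([163, 17, 256]);
translate([0, 17, 17]) cube([17, 195, 256]);
translate([146, 17, 17]) cube([17, 195, 256]);


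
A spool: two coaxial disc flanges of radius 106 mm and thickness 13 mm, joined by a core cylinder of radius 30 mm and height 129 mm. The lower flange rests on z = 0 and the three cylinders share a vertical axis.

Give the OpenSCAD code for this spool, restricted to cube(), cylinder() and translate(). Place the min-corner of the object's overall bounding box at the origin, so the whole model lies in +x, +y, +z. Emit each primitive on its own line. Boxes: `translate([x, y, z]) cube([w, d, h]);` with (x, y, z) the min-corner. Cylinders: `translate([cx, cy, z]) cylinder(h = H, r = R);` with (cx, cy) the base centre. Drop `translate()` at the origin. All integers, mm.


translate([106, 106, 0]) cylinder(h = 13, r = 106);
translate([106, 106, 13]) cylinder(h = 129, r = 30);
translate([106, 106, 142]) cylinder(h = 13, r = 106);


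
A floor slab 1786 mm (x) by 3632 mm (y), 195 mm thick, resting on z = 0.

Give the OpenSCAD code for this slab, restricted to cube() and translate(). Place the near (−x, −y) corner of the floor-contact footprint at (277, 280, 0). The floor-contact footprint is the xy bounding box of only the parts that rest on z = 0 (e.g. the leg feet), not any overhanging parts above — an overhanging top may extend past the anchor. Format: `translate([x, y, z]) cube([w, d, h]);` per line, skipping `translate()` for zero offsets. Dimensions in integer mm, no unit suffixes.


translate([277, 280, 0]) cube([1786, 3632, 195]);


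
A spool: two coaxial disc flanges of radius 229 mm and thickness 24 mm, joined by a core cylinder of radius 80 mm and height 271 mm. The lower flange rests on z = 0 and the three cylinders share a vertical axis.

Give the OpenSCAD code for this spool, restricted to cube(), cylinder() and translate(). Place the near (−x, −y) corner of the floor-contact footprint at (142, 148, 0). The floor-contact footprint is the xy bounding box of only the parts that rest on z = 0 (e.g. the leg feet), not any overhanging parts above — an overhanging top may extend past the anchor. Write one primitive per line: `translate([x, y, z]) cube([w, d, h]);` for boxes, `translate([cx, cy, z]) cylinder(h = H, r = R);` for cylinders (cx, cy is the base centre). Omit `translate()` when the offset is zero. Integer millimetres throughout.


translate([371, 377, 0]) cylinder(h = 24, r = 229);
translate([371, 377, 24]) cylinder(h = 271, r = 80);
translate([371, 377, 295]) cylinder(h = 24, r = 229);


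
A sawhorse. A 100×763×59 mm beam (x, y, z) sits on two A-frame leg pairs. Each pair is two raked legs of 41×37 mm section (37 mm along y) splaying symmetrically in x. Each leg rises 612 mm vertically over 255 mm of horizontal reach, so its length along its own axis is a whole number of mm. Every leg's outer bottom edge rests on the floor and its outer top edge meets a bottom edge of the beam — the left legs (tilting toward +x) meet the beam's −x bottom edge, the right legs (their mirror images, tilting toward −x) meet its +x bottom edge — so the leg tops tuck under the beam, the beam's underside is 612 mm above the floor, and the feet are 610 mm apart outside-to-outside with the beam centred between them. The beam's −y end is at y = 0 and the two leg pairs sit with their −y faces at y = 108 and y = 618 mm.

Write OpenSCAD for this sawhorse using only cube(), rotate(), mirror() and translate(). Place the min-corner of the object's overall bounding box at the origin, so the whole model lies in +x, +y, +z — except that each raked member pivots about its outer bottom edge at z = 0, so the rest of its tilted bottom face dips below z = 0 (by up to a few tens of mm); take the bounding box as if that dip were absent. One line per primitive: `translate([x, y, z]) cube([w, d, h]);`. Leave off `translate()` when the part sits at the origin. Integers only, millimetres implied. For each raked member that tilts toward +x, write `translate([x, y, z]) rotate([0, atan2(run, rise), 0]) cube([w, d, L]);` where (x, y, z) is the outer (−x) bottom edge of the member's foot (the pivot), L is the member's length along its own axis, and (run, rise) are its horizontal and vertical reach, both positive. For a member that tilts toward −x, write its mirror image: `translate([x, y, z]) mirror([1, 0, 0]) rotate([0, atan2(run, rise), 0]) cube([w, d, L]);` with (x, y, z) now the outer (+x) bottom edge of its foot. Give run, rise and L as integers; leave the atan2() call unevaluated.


translate([255, 0, 612]) cube([100, 763, 59]);
translate([0, 108, 0]) rotate([0, atan2(255, 612), 0]) cube([41, 37, 663]);
translate([610, 108, 0]) mirror([1, 0, 0]) rotate([0, atan2(255, 612), 0]) cube([41, 37, 663]);
translate([0, 618, 0]) rotate([0, atan2(255, 612), 0]) cube([41, 37, 663]);
translate([610, 618, 0]) mirror([1, 0, 0]) rotate([0, atan2(255, 612), 0]) cube([41, 37, 663]);


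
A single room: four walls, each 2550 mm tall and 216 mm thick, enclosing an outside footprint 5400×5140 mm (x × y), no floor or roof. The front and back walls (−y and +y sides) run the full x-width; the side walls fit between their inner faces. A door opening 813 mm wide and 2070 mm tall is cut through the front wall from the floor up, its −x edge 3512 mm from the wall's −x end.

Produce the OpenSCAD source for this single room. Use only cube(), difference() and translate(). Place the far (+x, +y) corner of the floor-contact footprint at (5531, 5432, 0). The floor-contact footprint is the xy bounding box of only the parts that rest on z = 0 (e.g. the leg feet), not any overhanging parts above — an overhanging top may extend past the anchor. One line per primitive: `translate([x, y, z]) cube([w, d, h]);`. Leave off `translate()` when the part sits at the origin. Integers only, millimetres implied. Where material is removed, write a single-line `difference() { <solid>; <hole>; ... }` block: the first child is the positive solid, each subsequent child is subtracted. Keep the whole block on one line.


difference() { translate([131, 292, 0]) cube([5400, 216, 2550]); translate([3643, 292, 0]) cube([813, 216, 2070]); }
translate([131, 5216, 0]) cube([5400, 216, 2550]);
translate([131, 508, 0]) cube([216, 4708, 2550]);
translate([5315, 508, 0]) cube([216, 4708, 2550]);


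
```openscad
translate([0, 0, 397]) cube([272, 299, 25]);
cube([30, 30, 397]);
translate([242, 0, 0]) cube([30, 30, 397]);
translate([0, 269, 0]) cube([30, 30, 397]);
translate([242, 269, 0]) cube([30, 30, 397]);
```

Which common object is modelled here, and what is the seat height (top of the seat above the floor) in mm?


A stool. The seat height is 422 mm.

A 272×299×25 slab at z = 397 on four corner posts — a stool. The seat top is 397 + 25 = 422 mm.


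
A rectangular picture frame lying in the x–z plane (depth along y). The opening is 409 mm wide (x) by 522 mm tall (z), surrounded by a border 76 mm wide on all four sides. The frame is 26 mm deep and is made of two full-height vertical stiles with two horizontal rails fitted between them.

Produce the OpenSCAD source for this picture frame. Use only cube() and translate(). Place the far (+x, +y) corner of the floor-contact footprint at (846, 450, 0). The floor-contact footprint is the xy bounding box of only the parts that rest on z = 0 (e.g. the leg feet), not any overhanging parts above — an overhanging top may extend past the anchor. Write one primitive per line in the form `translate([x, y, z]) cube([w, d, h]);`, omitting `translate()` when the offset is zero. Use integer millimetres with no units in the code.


translate([285, 424, 0]) cube([76, 26, 674]);
translate([770, 424, 0]) cube([76, 26, 674]);
translate([361, 424, 0]) cube([409, 26, 76]);
translate([361, 424, 598]) cube([409, 26, 76]);


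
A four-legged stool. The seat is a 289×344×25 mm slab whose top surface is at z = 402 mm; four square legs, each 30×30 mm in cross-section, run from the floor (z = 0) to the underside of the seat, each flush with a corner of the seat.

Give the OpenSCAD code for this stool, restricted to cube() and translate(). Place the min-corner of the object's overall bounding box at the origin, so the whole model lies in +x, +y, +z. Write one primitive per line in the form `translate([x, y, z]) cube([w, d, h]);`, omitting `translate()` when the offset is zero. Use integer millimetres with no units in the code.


// leg_h = 402 - 25 = 377
translate([0, 0, 377]) cube([289, 344, 25]);
cube([30, 30, 377]);
translate([259, 0, 0]) cube([30, 30, 377]);
translate([0, 314, 0]) cube([30, 30, 377]);
translate([259, 314, 0]) cube([30, 30, 377]);


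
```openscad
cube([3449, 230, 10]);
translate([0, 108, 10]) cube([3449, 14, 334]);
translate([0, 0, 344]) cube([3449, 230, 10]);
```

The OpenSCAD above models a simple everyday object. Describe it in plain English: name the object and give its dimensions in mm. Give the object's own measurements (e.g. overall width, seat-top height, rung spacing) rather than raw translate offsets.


An I-beam lying along x, 3449 mm long. Overall section height 354 mm. Two flanges 230 mm wide (y) and 10 mm thick, one on the floor and one at the top; a web 14 mm thick runs between them, centred on the flange width.


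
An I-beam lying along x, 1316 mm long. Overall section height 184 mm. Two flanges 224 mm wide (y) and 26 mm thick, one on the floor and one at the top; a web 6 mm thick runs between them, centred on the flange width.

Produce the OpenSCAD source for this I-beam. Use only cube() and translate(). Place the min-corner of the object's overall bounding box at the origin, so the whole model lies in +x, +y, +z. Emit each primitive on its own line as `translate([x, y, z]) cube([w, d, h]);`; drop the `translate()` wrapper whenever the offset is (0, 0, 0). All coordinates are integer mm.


cube([1316, 224, 26]);
translate([0, 109, 26]) cube([1316, 6, 132]);
translate([0, 0, 158]) cube([1316, 224, 26]);


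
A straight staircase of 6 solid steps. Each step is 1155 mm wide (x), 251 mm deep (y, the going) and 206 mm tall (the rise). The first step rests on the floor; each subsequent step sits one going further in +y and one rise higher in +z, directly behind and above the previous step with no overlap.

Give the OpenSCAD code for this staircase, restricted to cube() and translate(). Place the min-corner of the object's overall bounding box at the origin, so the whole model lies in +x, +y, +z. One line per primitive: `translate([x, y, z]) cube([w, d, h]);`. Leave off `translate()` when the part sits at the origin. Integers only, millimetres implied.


cube([1155, 251, 206]);
translate([0, 251, 206]) cube([1155, 251, 206]);
translate([0, 502, 412]) cube([1155, 251, 206]);
translate([0, 753, 618]) cube([1155, 251, 206]);
translate([0, 1004, 824]) cube([1155, 251, 206]);
translate([0, 1255, 1030]) cube([1155, 251, 206]);


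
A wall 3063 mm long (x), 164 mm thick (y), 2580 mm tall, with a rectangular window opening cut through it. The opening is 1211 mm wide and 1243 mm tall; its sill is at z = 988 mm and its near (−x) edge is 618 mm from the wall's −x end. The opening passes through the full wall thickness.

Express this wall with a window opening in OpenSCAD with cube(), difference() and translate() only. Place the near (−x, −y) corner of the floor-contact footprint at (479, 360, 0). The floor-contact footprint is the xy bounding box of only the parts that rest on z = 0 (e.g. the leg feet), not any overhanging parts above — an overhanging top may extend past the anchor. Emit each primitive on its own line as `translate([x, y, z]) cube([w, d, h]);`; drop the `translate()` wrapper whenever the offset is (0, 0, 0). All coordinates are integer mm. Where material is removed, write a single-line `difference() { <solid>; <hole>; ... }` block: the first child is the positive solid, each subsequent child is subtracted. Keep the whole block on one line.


difference() { translate([479, 360, 0]) cube([3063, 164, 2580]); translate([1097, 360, 988]) cube([1211, 164, 1243]); }


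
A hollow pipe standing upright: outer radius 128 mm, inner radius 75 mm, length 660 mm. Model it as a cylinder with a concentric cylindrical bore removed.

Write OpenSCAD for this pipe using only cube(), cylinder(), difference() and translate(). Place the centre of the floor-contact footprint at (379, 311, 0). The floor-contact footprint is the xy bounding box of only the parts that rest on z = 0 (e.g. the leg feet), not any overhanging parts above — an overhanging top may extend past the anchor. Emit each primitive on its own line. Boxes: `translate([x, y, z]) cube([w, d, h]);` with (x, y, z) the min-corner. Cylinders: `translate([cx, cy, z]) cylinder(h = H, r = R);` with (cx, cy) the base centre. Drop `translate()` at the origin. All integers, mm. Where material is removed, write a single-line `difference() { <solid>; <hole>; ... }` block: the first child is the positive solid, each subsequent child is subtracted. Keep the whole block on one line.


difference() { translate([379, 311, 0]) cylinder(h = 660, r = 128); translate([379, 311, 0]) cylinder(h = 660, r = 75); }


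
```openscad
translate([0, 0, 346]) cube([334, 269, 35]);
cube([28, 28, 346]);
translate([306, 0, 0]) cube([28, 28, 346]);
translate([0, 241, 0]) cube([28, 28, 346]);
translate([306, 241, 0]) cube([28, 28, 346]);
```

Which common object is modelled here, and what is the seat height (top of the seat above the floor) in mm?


A stool. The seat height is 381 mm.

A 334×269×35 slab at z = 346 on four corner posts — a stool. The seat top is 346 + 35 = 381 mm.


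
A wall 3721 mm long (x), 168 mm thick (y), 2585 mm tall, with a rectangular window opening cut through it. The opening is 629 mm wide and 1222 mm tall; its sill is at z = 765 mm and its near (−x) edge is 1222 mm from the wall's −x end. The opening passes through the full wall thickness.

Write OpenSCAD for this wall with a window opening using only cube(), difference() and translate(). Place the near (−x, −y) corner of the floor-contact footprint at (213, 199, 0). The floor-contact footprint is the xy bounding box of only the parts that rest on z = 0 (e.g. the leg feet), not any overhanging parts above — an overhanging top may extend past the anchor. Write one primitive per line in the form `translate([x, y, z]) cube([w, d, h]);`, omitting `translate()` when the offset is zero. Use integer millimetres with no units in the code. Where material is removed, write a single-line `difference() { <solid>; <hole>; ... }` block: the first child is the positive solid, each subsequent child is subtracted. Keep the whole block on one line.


difference() { translate([213, 199, 0]) cube([3721, 168, 2585]); translate([1435, 199, 765]) cube([629, 168, 1222]); }


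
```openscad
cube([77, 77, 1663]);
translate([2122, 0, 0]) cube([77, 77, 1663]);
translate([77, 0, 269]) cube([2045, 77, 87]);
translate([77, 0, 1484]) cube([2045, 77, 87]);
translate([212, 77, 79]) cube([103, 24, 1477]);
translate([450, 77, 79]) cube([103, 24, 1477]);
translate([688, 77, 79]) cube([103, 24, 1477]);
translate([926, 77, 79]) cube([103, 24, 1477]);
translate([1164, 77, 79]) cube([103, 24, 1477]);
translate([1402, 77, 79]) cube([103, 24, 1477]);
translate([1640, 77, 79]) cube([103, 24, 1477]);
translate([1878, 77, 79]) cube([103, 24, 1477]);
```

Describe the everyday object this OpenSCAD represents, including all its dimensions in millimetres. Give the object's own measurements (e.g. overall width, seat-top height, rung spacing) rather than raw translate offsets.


A fence section. Two 77×77 mm posts, 1663 mm tall, stand on the floor with a clear span of 2045 mm between their inner faces. Two horizontal rails of 77×87 mm section span the gap between the posts with their undersides at z = 269 mm and z = 1484 mm, flush with the posts' −y face. 8 pickets, each 103 mm wide, 24 mm thick and 1477 mm tall, are fixed to the +y face of the rails with their bottoms at z = 79 mm, spaced across the span with a 135 mm gap after the −x post and between neighbouring pickets, with 141 mm left before the +x post.


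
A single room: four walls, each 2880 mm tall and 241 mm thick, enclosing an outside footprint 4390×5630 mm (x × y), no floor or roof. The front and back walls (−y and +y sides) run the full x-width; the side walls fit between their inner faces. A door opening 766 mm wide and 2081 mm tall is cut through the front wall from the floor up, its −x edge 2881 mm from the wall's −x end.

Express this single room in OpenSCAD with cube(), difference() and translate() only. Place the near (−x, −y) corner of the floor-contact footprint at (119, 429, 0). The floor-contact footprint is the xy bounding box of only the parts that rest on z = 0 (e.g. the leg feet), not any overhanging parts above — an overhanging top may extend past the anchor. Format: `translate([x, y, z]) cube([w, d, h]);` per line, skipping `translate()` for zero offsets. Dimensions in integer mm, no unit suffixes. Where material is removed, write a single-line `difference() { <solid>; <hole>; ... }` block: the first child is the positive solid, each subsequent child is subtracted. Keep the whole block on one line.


difference() { translate([119, 429, 0]) cube([4390, 241, 2880]); translate([3000, 429, 0]) cube([766, 241, 2081]); }
translate([119, 5818, 0]) cube([4390, 241, 2880]);
translate([119, 670, 0]) cube([241, 5148, 2880]);
translate([4268, 670, 0]) cube([241, 5148, 2880]);


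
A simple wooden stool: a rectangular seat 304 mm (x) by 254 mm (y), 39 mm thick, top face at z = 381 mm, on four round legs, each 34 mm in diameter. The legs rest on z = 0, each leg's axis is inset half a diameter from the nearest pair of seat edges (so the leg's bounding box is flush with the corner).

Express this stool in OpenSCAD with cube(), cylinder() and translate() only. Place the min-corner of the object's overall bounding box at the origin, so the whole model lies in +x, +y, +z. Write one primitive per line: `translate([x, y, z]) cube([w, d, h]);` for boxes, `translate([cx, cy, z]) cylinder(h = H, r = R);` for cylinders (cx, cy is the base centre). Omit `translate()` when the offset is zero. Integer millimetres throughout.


// leg_h = 381 - 39 = 342
translate([0, 0, 342]) cube([304, 254, 39]);
translate([17, 17, 0]) cylinder(h = 342, r = 17);
translate([287, 17, 0]) cylinder(h = 342, r = 17);
translate([17, 237, 0]) cylinder(h = 342, r = 17);
translate([287, 237, 0]) cylinder(h = 342, r = 17);
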